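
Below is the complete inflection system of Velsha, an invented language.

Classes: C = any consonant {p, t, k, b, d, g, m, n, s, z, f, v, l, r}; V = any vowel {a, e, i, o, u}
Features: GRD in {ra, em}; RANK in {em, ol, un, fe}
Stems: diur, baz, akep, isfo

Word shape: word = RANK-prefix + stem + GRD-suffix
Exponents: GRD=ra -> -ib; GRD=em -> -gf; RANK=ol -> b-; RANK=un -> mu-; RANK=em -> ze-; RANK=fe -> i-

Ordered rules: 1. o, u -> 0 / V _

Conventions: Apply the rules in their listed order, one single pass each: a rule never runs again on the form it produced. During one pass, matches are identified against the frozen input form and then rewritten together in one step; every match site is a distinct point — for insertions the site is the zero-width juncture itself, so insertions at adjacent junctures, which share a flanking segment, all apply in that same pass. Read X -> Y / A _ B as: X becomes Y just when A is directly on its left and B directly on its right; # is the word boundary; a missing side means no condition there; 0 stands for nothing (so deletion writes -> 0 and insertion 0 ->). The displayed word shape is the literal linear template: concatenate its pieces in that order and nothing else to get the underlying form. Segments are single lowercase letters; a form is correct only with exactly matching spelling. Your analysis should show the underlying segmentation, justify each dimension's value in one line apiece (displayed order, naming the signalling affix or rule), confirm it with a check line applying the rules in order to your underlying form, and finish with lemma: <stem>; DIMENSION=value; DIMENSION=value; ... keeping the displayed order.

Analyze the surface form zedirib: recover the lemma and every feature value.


underlying: ze-diur-ib
GRD=ra - signalled by the affix -ib
RANK=em - signalled by the affix ze-
check: zediurib -> zedirib
lemma: diur; GRD=ra; RANK=em


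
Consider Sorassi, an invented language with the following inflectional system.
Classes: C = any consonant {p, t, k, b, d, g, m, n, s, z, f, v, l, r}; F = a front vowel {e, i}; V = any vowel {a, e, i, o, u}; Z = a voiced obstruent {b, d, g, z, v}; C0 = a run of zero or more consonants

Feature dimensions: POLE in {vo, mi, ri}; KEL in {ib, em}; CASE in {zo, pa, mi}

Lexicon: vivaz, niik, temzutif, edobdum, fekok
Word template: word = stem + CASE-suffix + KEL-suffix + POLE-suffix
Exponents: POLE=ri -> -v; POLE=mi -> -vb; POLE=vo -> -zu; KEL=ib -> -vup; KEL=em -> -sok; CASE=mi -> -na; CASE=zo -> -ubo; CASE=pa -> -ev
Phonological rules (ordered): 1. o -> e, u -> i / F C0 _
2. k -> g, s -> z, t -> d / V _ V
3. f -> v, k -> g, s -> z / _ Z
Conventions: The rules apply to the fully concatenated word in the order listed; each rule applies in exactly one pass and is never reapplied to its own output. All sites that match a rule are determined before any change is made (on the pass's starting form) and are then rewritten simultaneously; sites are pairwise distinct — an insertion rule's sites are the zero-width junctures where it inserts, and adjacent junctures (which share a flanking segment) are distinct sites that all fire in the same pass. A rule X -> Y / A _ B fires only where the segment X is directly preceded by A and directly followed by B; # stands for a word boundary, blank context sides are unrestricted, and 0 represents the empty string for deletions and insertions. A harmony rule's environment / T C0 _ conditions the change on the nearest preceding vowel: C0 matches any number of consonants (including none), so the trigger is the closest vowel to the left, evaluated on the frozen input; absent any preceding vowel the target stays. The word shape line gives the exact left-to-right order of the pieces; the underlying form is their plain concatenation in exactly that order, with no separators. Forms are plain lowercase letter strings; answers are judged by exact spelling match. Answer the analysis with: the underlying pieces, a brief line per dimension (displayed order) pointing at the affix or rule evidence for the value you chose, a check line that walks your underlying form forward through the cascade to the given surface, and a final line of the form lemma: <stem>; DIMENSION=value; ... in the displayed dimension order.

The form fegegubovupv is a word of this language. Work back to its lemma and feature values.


underlying: fekok-ubo-vup-v
POLE=ri - signalled by the affix -v
KEL=ib - signalled by the affix -vup
CASE=zo - signalled by the affix -ubo
check: fekokubovupv -> fekekubovupv -> fegegubovupv -> fegegubovupv
lemma: fekok; POLE=ri; KEL=ib; CASE=zo


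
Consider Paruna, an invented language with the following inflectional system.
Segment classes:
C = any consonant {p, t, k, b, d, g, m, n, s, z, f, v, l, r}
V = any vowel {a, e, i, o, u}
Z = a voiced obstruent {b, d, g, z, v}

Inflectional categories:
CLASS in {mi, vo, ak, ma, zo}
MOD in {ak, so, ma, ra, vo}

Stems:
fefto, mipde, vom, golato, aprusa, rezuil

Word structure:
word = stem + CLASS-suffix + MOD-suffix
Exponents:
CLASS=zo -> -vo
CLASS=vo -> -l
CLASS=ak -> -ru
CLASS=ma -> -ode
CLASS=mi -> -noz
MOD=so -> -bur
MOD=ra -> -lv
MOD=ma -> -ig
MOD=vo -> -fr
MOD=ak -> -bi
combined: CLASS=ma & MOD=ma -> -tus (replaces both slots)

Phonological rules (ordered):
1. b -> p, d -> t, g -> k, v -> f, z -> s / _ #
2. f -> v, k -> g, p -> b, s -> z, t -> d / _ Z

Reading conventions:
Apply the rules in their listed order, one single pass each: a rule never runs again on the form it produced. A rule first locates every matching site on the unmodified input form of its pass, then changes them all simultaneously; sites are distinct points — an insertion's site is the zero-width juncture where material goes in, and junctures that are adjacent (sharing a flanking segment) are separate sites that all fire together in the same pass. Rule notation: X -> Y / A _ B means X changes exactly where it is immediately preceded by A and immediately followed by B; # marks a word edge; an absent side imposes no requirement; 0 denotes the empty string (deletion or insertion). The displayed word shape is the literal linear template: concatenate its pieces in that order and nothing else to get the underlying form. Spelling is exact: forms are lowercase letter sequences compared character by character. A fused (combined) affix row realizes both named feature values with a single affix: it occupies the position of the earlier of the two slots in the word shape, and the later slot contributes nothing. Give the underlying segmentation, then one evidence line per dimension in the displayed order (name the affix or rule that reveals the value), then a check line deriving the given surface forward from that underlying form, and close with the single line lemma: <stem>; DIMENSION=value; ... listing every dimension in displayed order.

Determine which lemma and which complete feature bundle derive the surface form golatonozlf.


underlying: golato-noz-lv
CLASS=mi - signalled by the affix -noz
MOD=ra - signalled by the affix -lv
check: golatonozlv -> golatonozlf -> golatonozlf
lemma: golato; CLASS=mi; MOD=ra


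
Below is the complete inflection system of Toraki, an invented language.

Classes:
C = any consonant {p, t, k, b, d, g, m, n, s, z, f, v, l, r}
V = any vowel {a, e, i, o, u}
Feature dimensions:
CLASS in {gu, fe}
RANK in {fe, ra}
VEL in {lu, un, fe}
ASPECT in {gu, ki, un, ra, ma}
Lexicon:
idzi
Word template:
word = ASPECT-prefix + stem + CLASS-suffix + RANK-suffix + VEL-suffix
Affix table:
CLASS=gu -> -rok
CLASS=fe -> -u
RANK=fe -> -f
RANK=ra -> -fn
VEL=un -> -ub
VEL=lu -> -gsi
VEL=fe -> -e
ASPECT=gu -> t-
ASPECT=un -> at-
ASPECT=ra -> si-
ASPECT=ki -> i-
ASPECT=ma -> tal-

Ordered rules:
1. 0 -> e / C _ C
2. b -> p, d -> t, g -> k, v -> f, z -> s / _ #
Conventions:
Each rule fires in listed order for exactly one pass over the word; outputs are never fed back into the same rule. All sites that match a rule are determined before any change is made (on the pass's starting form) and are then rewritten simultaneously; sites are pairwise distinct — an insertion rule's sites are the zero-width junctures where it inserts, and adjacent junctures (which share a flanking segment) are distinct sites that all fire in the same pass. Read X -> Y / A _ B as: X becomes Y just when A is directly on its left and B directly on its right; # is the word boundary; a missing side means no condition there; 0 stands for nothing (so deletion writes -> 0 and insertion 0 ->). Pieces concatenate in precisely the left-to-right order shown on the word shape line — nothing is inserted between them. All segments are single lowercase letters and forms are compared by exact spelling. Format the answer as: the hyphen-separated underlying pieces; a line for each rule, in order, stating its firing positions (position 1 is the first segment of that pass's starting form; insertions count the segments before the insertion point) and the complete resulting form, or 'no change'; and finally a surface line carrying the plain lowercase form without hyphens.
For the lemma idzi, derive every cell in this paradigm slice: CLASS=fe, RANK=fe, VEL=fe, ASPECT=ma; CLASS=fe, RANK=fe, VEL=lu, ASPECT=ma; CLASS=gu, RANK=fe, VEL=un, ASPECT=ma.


cell CLASS=fe, RANK=fe, VEL=fe, ASPECT=ma:
underlying: tal-idzi-u-f-e
1. 0 -> e / C _ C: inserts after position(s) 5: talideziufe
2. b -> p, d -> t, g -> k, v -> f, z -> s / _ #: no change
surface: talideziufe

cell CLASS=fe, RANK=fe, VEL=lu, ASPECT=ma:
underlying: tal-idzi-u-f-gsi
1. 0 -> e / C _ C: inserts after position(s) 5, 9, 10: talideziufegesi
2. b -> p, d -> t, g -> k, v -> f, z -> s / _ #: no change
surface: talideziufegesi

cell CLASS=gu, RANK=fe, VEL=un, ASPECT=ma:
underlying: tal-idzi-rok-f-ub
1. 0 -> e / C _ C: inserts after position(s) 5, 10: talidezirokefub
2. b -> p, d -> t, g -> k, v -> f, z -> s / _ #: fires at position(s) 15: talidezirokefup
surface: talidezirokefup


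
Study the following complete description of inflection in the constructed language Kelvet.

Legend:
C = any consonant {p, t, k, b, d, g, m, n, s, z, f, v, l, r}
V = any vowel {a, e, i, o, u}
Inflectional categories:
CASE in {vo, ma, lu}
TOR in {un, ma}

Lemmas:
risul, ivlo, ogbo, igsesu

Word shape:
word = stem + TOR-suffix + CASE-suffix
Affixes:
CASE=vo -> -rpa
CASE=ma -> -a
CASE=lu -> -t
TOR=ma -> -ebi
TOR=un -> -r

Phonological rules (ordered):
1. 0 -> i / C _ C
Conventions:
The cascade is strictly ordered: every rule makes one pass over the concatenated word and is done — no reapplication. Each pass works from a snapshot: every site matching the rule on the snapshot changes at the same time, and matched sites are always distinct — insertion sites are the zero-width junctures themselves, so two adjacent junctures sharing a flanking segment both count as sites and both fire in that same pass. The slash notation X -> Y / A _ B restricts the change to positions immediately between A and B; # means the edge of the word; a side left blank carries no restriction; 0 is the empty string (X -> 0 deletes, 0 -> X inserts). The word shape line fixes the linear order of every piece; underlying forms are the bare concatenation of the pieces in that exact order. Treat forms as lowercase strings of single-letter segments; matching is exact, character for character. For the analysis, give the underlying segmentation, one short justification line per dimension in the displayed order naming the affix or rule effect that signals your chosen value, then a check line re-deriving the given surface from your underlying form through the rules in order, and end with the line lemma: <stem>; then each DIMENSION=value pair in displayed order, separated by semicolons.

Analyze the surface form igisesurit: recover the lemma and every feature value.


underlying: igsesu-r-t
CASE=lu - signalled by the affix -t
TOR=un - signalled by the affix -r
check: igsesurt -> igisesurit
lemma: igsesu; CASE=lu; TOR=un


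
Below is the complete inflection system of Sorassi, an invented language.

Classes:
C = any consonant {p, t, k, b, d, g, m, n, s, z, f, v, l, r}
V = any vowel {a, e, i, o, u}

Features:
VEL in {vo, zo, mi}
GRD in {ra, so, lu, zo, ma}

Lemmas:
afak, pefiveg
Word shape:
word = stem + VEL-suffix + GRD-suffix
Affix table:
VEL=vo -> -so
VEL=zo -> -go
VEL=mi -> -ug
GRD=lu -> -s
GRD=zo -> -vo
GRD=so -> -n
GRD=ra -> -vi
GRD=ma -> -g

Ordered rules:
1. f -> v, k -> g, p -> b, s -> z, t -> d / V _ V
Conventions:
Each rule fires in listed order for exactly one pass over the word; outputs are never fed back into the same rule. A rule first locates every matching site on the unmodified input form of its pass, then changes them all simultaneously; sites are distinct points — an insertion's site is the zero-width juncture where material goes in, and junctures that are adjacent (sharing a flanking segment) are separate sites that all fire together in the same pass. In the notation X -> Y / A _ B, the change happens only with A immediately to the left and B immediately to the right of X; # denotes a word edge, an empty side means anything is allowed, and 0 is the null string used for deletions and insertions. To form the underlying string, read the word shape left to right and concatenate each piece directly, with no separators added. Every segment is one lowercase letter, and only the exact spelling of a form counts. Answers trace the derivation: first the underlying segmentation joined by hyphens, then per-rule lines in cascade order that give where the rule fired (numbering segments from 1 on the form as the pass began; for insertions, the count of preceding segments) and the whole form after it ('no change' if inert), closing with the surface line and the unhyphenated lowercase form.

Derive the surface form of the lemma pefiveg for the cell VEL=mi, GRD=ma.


underlying: pefiveg-ug-g
1. f -> v, k -> g, p -> b, s -> z, t -> d / V _ V: fires at position(s) 3: pevivegugg
surface: pevivegugg


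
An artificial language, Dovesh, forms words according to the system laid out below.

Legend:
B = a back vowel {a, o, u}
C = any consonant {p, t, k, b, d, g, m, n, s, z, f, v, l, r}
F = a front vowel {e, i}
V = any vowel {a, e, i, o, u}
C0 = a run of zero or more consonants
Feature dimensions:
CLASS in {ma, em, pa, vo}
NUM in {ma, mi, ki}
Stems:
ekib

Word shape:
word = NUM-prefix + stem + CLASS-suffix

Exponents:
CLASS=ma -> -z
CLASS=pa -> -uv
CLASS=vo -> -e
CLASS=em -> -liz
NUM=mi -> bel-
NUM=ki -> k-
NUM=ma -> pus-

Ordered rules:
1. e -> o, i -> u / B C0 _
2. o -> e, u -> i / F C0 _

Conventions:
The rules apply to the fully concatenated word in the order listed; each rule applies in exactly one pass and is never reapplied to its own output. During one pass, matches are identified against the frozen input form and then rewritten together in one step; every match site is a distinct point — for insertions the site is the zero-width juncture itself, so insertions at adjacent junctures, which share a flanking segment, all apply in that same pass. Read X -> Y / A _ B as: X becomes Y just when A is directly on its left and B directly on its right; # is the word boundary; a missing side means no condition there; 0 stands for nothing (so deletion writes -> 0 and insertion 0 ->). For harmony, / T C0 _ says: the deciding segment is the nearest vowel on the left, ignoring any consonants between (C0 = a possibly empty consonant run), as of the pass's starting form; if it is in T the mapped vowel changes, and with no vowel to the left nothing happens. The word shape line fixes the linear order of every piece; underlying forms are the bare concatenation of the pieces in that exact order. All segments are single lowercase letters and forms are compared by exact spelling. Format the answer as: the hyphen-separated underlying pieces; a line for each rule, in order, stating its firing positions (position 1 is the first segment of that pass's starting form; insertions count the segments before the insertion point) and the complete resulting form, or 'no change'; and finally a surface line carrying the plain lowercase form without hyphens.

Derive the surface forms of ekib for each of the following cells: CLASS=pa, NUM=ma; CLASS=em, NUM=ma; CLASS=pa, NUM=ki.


cell CLASS=pa, NUM=ma:
underlying: pus-ekib-uv
1. e -> o, i -> u / B C0 _: fires at position(s) 4: pusokibuv
2. o -> e, u -> i / F C0 _: fires at position(s) 8: pusokibiv
surface: pusokibiv

cell CLASS=em, NUM=ma:
underlying: pus-ekib-liz
1. e -> o, i -> u / B C0 _: fires at position(s) 4: pusokibliz
2. o -> e, u -> i / F C0 _: no change
surface: pusokibliz

cell CLASS=pa, NUM=ki:
underlying: k-ekib-uv
1. e -> o, i -> u / B C0 _: no change
2. o -> e, u -> i / F C0 _: fires at position(s) 6: kekibiv
surface: kekibiv


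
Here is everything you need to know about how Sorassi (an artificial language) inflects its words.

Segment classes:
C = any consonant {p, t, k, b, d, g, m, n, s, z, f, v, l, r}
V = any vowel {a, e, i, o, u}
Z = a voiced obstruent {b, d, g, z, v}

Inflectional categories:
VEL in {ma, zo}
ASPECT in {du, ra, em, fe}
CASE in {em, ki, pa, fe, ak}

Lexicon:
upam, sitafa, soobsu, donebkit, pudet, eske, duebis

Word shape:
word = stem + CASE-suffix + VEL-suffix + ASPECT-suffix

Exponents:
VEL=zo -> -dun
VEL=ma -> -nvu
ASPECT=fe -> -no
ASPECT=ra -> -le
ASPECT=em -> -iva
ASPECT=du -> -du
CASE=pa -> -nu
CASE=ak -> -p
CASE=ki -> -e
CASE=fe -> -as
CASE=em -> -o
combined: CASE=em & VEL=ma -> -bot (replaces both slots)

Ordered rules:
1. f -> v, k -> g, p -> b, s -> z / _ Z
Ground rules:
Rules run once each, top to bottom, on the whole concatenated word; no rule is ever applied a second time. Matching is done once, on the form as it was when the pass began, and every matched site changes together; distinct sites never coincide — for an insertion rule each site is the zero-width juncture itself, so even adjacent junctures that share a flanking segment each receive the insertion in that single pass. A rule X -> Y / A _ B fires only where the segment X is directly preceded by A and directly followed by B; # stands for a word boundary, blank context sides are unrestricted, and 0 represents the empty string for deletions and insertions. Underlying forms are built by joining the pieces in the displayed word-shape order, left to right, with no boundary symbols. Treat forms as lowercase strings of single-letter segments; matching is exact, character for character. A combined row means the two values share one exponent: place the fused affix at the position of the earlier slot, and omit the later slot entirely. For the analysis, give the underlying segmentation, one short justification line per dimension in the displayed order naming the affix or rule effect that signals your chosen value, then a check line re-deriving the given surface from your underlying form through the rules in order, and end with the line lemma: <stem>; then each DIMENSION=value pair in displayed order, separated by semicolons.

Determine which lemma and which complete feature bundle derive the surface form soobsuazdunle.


underlying: soobsu-as-dun-le
VEL=zo - signalled by the affix -dun
ASPECT=ra - signalled by the affix -le
CASE=fe - signalled by the affix -as
check: soobsuasdunle -> soobsuazdunle
lemma: soobsu; VEL=zo; ASPECT=ra; CASE=fe


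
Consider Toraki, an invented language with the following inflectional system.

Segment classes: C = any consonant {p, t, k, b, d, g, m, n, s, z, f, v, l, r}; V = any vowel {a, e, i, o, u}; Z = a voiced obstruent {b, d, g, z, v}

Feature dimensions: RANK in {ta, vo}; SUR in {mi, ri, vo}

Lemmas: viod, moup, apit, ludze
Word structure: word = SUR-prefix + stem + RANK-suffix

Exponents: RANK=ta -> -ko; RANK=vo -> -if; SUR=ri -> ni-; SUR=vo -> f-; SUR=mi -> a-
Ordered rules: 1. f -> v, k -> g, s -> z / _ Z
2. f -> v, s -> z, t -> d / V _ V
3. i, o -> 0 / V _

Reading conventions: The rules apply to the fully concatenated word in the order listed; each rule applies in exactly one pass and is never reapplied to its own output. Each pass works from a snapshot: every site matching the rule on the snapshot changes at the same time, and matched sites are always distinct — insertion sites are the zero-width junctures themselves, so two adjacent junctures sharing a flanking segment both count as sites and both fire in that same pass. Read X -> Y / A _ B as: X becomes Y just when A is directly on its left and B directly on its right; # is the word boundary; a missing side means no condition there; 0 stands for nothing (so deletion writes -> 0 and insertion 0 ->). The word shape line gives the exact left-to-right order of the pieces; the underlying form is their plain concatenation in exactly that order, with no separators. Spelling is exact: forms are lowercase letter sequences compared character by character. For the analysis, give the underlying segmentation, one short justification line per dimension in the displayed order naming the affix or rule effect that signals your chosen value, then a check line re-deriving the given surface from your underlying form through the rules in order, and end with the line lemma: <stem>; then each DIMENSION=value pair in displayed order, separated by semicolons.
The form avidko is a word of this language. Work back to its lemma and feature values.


underlying: a-viod-ko
RANK=ta - signalled by the affix -ko
SUR=mi - signalled by the affix a-
check: aviodko -> aviodko -> aviodko -> avidko
lemma: viod; RANK=ta; SUR=mi


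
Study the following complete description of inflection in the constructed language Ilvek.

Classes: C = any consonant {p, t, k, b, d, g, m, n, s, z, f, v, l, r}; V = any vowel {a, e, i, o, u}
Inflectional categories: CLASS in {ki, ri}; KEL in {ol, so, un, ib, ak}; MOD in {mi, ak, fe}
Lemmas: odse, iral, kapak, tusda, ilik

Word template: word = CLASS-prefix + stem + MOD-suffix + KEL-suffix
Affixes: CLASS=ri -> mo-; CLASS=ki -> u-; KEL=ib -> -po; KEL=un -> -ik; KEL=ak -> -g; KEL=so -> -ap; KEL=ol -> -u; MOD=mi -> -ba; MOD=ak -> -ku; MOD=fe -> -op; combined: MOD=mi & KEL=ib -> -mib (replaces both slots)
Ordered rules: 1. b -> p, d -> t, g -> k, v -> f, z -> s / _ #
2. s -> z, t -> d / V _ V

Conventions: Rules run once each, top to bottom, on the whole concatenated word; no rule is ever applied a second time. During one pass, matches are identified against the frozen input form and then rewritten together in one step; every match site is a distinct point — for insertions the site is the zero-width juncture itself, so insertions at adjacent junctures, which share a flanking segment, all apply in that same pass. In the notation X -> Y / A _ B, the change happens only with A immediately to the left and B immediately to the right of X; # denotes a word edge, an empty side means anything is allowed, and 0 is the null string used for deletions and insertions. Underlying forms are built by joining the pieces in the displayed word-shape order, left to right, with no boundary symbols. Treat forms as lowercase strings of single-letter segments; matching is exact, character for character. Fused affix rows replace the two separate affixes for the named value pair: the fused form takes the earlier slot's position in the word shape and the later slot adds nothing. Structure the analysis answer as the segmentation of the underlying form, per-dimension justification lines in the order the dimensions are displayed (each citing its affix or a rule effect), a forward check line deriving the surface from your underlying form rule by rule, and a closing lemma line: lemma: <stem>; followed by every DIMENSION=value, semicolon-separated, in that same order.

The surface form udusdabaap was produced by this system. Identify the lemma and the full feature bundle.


underlying: u-tusda-ba-ap
CLASS=ki - signalled by the affix u-
KEL=so - signalled by the affix -ap
MOD=mi - signalled by the affix -ba
check: utusdabaap -> utusdabaap -> udusdabaap
lemma: tusda; CLASS=ki; KEL=so; MOD=mi


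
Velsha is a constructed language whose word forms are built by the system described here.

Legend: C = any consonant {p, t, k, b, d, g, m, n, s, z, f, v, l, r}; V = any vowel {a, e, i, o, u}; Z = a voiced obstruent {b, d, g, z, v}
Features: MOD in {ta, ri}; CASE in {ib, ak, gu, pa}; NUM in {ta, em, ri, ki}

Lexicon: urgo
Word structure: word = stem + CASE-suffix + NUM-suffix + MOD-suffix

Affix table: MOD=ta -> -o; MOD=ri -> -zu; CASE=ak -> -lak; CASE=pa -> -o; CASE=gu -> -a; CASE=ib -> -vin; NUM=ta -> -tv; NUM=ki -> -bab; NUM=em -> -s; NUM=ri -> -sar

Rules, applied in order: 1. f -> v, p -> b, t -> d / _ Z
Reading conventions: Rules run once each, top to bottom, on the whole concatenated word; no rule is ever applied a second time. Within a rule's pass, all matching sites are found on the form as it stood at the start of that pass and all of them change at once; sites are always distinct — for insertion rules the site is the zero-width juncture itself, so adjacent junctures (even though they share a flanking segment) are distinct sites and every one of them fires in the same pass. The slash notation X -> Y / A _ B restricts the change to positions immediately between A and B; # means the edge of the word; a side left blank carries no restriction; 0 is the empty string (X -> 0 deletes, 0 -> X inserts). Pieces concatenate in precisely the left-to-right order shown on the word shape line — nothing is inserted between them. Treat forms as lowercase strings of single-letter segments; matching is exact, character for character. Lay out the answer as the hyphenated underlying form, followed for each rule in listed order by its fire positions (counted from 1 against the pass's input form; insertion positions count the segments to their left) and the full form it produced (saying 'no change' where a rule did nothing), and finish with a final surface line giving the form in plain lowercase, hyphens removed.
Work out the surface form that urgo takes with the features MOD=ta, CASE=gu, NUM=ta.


underlying: urgo-a-tv-o
1. f -> v, p -> b, t -> d / _ Z: fires at position(s) 6: urgoadvo
surface: urgoadvo


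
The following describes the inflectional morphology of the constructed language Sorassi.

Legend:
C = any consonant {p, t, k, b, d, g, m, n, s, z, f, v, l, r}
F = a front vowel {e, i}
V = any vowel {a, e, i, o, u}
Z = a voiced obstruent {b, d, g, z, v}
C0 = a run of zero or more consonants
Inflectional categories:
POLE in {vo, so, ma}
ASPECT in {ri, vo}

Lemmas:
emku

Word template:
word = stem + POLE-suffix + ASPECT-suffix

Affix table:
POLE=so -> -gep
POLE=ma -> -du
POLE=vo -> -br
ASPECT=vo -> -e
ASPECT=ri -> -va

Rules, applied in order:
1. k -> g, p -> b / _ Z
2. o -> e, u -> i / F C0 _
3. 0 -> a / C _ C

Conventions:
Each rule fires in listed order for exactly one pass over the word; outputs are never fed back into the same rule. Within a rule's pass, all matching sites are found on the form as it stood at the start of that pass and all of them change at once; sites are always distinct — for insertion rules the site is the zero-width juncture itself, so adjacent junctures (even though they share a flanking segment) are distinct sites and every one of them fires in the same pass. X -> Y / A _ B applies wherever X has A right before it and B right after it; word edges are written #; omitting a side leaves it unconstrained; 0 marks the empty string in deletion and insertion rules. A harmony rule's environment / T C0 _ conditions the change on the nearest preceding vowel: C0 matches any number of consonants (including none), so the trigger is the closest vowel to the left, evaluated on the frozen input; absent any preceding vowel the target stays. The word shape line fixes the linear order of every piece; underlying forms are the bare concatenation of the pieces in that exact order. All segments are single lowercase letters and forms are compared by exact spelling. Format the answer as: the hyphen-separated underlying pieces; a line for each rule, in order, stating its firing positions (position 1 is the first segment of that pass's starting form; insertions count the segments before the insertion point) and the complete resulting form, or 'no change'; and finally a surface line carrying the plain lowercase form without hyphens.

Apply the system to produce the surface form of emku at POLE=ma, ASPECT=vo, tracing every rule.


underlying: emku-du-e
1. k -> g, p -> b / _ Z: no change
2. o -> e, u -> i / F C0 _: fires at position(s) 4: emkidue
3. 0 -> a / C _ C: inserts after position(s) 2: emakidue
surface: emakidue


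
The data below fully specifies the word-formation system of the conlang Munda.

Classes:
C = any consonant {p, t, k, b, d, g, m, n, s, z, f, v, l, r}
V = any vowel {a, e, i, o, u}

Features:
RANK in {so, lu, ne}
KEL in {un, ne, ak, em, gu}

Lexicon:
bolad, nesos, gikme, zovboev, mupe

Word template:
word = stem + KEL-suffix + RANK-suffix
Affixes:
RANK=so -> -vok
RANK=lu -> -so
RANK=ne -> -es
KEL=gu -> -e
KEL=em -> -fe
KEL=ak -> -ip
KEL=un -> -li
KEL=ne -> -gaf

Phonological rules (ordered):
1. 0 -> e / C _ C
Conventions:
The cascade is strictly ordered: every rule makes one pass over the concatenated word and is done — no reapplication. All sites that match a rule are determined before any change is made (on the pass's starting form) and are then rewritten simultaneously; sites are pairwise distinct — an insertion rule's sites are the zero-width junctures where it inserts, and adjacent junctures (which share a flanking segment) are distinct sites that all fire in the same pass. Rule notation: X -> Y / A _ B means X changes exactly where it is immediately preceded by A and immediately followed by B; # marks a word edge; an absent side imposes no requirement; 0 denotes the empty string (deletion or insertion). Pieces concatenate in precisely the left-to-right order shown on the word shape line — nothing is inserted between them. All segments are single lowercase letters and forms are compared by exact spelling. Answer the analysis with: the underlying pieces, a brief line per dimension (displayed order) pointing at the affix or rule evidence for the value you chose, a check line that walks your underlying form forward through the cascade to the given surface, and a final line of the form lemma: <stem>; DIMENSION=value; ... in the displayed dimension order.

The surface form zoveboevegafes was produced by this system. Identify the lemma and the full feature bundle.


underlying: zovboev-gaf-es
RANK=ne - signalled by the affix -es
KEL=ne - signalled by the affix -gaf
check: zovboevgafes -> zoveboevegafes
lemma: zovboev; RANK=ne; KEL=ne


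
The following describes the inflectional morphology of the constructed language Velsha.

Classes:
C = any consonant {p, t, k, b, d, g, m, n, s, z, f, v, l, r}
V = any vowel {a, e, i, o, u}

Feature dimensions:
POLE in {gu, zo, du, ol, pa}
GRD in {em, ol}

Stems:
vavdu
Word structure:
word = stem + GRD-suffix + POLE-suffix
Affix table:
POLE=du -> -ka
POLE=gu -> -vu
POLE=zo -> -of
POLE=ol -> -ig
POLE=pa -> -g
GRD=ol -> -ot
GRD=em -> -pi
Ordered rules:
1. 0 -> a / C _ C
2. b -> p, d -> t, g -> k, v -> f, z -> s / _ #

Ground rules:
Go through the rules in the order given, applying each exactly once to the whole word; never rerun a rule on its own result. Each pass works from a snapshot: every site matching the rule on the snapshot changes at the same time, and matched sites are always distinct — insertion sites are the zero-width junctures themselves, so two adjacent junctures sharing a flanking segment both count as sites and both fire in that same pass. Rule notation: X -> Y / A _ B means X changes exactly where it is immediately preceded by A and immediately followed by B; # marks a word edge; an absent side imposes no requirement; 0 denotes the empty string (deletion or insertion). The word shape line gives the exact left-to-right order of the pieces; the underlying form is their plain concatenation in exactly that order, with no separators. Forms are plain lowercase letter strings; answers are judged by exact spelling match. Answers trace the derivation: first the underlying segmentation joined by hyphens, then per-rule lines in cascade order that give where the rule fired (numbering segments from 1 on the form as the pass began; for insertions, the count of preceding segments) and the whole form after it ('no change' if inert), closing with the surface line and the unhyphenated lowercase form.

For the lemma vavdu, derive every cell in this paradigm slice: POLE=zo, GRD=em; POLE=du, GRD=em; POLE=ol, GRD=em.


cell POLE=zo, GRD=em:
underlying: vavdu-pi-of
1. 0 -> a / C _ C: inserts after position(s) 3: vavadupiof
2. b -> p, d -> t, g -> k, v -> f, z -> s / _ #: no change
surface: vavadupiof

cell POLE=du, GRD=em:
underlying: vavdu-pi-ka
1. 0 -> a / C _ C: inserts after position(s) 3: vavadupika
2. b -> p, d -> t, g -> k, v -> f, z -> s / _ #: no change
surface: vavadupika

cell POLE=ol, GRD=em:
underlying: vavdu-pi-ig
1. 0 -> a / C _ C: inserts after position(s) 3: vavadupiig
2. b -> p, d -> t, g -> k, v -> f, z -> s / _ #: fires at position(s) 10: vavadupiik
surface: vavadupiik


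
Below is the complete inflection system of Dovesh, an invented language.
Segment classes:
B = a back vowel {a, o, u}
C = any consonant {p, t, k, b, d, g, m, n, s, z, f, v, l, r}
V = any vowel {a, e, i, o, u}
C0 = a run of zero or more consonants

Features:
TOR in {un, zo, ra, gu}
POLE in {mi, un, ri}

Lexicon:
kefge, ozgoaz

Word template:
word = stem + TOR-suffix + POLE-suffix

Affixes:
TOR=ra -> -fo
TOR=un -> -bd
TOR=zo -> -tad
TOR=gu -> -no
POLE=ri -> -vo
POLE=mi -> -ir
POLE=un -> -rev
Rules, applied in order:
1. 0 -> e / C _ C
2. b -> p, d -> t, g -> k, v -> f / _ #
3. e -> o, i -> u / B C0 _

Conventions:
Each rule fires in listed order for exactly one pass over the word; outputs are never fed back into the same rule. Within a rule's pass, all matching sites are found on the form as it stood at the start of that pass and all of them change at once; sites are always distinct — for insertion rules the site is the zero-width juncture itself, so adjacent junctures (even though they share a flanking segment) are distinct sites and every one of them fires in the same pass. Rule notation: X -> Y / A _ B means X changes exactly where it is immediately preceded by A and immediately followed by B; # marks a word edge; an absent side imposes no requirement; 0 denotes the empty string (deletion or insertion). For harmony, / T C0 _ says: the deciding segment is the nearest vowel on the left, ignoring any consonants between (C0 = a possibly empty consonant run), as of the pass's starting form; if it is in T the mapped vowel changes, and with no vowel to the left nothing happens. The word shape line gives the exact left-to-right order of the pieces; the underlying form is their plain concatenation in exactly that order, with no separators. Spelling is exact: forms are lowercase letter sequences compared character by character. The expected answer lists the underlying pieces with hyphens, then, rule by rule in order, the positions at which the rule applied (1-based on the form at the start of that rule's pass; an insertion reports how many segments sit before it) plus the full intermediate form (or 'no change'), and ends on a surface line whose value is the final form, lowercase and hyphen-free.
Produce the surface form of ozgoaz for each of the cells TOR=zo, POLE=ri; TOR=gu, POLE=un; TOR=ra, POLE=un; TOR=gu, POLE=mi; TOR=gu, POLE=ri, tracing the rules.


cell TOR=zo, POLE=ri:
underlying: ozgoaz-tad-vo
1. 0 -> e / C _ C: inserts after position(s) 2, 6, 9: ozegoazetadevo
2. b -> p, d -> t, g -> k, v -> f / _ #: no change
3. e -> o, i -> u / B C0 _: fires at position(s) 3, 8, 12: ozogoazotadovo
surface: ozogoazotadovo

cell TOR=gu, POLE=un:
underlying: ozgoaz-no-rev
1. 0 -> e / C _ C: inserts after position(s) 2, 6: ozegoazenorev
2. b -> p, d -> t, g -> k, v -> f / _ #: fires at position(s) 13: ozegoazenoref
3. e -> o, i -> u / B C0 _: fires at position(s) 3, 8, 12: ozogoazonorof
surface: ozogoazonorof

cell TOR=ra, POLE=un:
underlying: ozgoaz-fo-rev
1. 0 -> e / C _ C: inserts after position(s) 2, 6: ozegoazeforev
2. b -> p, d -> t, g -> k, v -> f / _ #: fires at position(s) 13: ozegoazeforef
3. e -> o, i -> u / B C0 _: fires at position(s) 3, 8, 12: ozogoazoforof
surface: ozogoazoforof

cell TOR=gu, POLE=mi:
underlying: ozgoaz-no-ir
1. 0 -> e / C _ C: inserts after position(s) 2, 6: ozegoazenoir
2. b -> p, d -> t, g -> k, v -> f / _ #: no change
3. e -> o, i -> u / B C0 _: fires at position(s) 3, 8, 11: ozogoazonour
surface: ozogoazonour

cell TOR=gu, POLE=ri:
underlying: ozgoaz-no-vo
1. 0 -> e / C _ C: inserts after position(s) 2, 6: ozegoazenovo
2. b -> p, d -> t, g -> k, v -> f / _ #: no change
3. e -> o, i -> u / B C0 _: fires at position(s) 3, 8: ozogoazonovo
surface: ozogoazonovo


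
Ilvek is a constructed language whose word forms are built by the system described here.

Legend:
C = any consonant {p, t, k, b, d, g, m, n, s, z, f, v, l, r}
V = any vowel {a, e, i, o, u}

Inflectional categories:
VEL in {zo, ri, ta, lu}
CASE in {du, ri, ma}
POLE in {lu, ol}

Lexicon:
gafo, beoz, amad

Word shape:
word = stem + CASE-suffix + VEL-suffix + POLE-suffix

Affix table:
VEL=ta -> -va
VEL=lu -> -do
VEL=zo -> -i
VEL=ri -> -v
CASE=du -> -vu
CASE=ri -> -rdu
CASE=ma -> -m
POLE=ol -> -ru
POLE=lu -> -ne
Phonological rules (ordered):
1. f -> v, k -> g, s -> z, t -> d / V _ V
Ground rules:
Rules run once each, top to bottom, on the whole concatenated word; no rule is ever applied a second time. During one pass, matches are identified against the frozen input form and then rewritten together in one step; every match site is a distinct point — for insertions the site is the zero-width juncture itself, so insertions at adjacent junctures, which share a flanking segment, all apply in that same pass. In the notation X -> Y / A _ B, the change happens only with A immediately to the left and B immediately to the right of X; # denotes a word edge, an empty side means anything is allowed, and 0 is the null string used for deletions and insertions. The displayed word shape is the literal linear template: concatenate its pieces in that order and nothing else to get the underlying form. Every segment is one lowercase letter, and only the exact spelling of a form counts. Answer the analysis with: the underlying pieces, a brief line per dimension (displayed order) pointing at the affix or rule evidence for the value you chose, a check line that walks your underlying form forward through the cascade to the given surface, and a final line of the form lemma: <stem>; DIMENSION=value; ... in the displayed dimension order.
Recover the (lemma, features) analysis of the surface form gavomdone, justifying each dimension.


underlying: gafo-m-do-ne
VEL=lu - signalled by the affix -do
CASE=ma - signalled by the affix -m
POLE=lu - signalled by the affix -ne
check: gafomdone -> gavomdone
lemma: gafo; VEL=lu; CASE=ma; POLE=lu


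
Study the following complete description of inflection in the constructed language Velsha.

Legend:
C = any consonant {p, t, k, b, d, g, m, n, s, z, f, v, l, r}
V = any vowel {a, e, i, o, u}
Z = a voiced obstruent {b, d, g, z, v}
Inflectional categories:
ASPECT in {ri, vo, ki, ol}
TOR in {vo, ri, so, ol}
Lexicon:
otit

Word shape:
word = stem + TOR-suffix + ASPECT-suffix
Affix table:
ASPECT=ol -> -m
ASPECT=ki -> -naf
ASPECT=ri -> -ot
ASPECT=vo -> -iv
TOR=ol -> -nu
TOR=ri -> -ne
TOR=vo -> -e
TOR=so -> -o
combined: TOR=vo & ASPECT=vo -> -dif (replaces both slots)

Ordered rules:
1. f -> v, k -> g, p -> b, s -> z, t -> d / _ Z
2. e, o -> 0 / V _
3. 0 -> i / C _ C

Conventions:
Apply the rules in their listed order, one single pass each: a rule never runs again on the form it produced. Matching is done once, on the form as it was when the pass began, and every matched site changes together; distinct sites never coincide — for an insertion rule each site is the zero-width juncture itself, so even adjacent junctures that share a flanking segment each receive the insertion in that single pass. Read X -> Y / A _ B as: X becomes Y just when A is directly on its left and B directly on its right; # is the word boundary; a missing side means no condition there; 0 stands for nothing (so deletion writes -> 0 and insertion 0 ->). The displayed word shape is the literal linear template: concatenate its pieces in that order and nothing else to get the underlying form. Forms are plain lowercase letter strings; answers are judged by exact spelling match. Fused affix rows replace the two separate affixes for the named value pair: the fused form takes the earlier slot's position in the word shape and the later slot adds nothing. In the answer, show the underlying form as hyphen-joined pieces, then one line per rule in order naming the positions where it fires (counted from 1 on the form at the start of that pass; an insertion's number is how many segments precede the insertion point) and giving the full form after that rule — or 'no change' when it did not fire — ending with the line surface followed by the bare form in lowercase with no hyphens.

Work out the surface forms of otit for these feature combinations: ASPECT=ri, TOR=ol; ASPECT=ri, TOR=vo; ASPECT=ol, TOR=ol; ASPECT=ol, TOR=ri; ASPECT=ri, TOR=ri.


cell ASPECT=ri, TOR=ol:
underlying: otit-nu-ot
1. f -> v, k -> g, p -> b, s -> z, t -> d / _ Z: no change
2. e, o -> 0 / V _: fires at position(s) 7: otitnut
3. 0 -> i / C _ C: inserts after position(s) 4: otitinut
surface: otitinut

cell ASPECT=ri, TOR=vo:
underlying: otit-e-ot
1. f -> v, k -> g, p -> b, s -> z, t -> d / _ Z: no change
2. e, o -> 0 / V _: fires at position(s) 6: otitet
3. 0 -> i / C _ C: no change
surface: otitet

cell ASPECT=ol, TOR=ol:
underlying: otit-nu-m
1. f -> v, k -> g, p -> b, s -> z, t -> d / _ Z: no change
2. e, o -> 0 / V _: no change
3. 0 -> i / C _ C: inserts after position(s) 4: otitinum
surface: otitinum

cell ASPECT=ol, TOR=ri:
underlying: otit-ne-m
1. f -> v, k -> g, p -> b, s -> z, t -> d / _ Z: no change
2. e, o -> 0 / V _: no change
3. 0 -> i / C _ C: inserts after position(s) 4: otitinem
surface: otitinem

cell ASPECT=ri, TOR=ri:
underlying: otit-ne-ot
1. f -> v, k -> g, p -> b, s -> z, t -> d / _ Z: no change
2. e, o -> 0 / V _: fires at position(s) 7: otitnet
3. 0 -> i / C _ C: inserts after position(s) 4: otitinet
surface: otitinet
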